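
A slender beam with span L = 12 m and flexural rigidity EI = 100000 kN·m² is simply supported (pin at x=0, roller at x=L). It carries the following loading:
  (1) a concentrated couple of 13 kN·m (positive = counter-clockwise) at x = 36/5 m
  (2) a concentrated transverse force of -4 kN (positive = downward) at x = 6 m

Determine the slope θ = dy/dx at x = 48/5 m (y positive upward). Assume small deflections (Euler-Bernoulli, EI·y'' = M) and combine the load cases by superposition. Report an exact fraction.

Load 1 — applied couple M₀=13 kN·m at a=36/5 m (b=L-a=24/5):
  θ_1 = (M₀x²/(2L)-M₀(x-a)+C₁)/EI  [x>a] with C₁=M₀(3b²-L²)/(6L)=-338/25 = (13·(48/5)²/(2·12)-13·((48/5)-(36/5))+(-338/25))/100000 = 13/250000 rad
Load 2 — point force P=-4 kN at a=6 m (b=L-a=6):
  θ_2 = -Pa(2L²-6Lx+3x²+a²)/(6LEI)  [x>a] = -(-4)·6·(2·12²-6·12·(48/5)+3·(48/5)²+6²)/(6·12·100000) = -189/625000 rad
Superposition: θ = Σ θ_i = -313/1250000 rad ≈ -0.000250 rad

θ(48/5) = -313/1250000 rad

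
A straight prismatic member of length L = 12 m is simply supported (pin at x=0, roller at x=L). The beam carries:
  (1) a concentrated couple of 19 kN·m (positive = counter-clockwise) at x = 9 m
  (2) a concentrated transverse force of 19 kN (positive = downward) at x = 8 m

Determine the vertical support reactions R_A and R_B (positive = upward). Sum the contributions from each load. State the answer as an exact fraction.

R_A = 95/12 kN, R_B = 133/12 kN

Load 1 — applied couple M₀=19 kN·m at a=9 m (b=L-a=3):
  R_A = M₀/L = 19/12 kN
  R_B = -M₀/L = -19/12 kN
Load 2 — point force P=19 kN at a=8 m (b=L-a=4):
  R_A = Pb/L = 19·4/12 = 19/3 kN
  R_B = Pa/L = 19·8/12 = 38/3 kN
Superposition: R_A = 95/12 kN, R_B = 133/12 kN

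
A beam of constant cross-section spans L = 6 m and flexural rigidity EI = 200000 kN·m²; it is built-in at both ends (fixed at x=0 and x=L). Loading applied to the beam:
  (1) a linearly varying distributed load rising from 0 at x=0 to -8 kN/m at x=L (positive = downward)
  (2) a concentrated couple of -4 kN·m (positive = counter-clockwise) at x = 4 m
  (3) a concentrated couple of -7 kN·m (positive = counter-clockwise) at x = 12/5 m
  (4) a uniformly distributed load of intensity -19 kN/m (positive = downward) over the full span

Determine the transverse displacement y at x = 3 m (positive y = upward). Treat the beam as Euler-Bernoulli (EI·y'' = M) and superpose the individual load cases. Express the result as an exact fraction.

Load 1 — triangular load w₀=-8 kN/m (0→w₀ over full span):
  y_1 = -w₀x²(L-x)²(x+2L)/(120LEI) = -(-8)·3²·(6-3)²·(3+2·6)/(120·6·200000) = 27/400000 m
Load 2 — applied couple M₀=-4 kN·m at a=4 m (b=L-a=2):
  y_2 = (R_Ax³/6 - M_Ax²/2)/EI  [x≤a] with R_A=-8/9, M_A=-4/3 = ((-8/9)·3³/6 - (-4/3)·3²/2)/200000 = 1/100000 m
Load 3 — applied couple M₀=-7 kN·m at a=12/5 m (b=L-a=18/5):
  y_3 = (R_Ax³/6 - M_Ax²/2 - M₀(x-a)²/2)/EI  [x>a] with R_A=-42/25, M_A=-21/25 = ((-42/25)·3³/6 - (-21/25)·3²/2 - (-7)·(3-(12/5))²/2)/200000 = -63/5000000 m
Load 4 — uniform load w=-19 kN/m over full span:
  y_4 = -wx²(L-x)²/(24EI) = -(-19)·3²·(6-3)²/(24·200000) = 513/1600000 m
Superposition: y = Σ y_i = 15421/40000000 m ≈ 0.000386 m

y(3) = 15421/40000000 m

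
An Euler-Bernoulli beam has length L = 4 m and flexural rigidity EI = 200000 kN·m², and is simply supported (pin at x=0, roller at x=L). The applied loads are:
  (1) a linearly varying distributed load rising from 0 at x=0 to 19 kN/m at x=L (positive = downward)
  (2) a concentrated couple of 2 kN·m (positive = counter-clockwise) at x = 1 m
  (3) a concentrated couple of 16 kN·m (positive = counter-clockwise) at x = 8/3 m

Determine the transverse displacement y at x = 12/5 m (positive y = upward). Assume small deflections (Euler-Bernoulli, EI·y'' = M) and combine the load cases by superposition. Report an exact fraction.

y(12/5) = -871247/4687500000 m

Load 1 — triangular load w₀=19 kN/m (0→w₀ over full span):
  y_1 = -w₀x(7L⁴-10L²x²+3x⁴)/(360LEI) = -19·(12/5)·(7·4⁴-10·4²·(12/5)²+3·(12/5)⁴)/(360·4·200000) = -22496/146484375 m
Load 2 — applied couple M₀=2 kN·m at a=1 m (b=L-a=3):
  y_2 = (M₀x³/(6L)-M₀(x-a)²/2+C₁x)/EI  [x>a] with C₁=M₀(3b²-L²)/(6L)=11/12 = (2·(12/5)³/(6·4)-2·((12/5)-1)²/2+(11/12)·(12/5))/200000 = 87/12500000 m
Load 3 — applied couple M₀=16 kN·m at a=8/3 m (b=L-a=4/3):
  y_3 = (M₀x³/(6L)+C₁x)/EI  [x≤a] with C₁=M₀(3b²-L²)/(6L)=-64/9 = (16·(12/5)³/(6·4)+(-64/9)·(12/5))/200000 = -46/1171875 m
Superposition: y = Σ y_i = -871247/4687500000 m ≈ -0.000186 m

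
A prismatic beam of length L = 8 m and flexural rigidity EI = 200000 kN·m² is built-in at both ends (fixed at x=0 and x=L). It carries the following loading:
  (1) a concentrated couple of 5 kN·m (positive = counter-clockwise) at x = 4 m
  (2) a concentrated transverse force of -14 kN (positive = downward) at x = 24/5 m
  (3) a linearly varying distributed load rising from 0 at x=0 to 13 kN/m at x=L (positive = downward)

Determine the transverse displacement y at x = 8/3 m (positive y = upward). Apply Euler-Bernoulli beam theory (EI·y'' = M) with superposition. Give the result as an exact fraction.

Load 1 — applied couple M₀=5 kN·m at a=4 m (b=L-a=4):
  y_1 = (R_Ax³/6 - M_Ax²/2)/EI  [x≤a] with R_A=15/16, M_A=5/4 = ((15/16)·(8/3)³/6 - (5/4)·(8/3)²/2)/200000 = -1/135000 m
Load 2 — point force P=-14 kN at a=24/5 m (b=L-a=16/5):
  y_2 = -Pb²x²(3aL-(3a+b)x)/(6L³EI)  [x≤a] = -(-14)·(16/5)²·(8/3)²·(3·(24/5)·8-(3·(24/5)+(16/5))·(8/3))/(6·8³·200000) = 3584/31640625 m
Load 3 — triangular load w₀=13 kN/m (0→w₀ over full span):
  y_3 = -w₀x²(L-x)²(x+2L)/(120LEI) = -13·(8/3)²·(8-(8/3))²·((8/3)+2·8)/(120·8·200000) = -2912/11390625 m
Superposition: y = Σ y_i = -341227/2278125000 m ≈ -0.000150 m

y(8/3) = -341227/2278125000 m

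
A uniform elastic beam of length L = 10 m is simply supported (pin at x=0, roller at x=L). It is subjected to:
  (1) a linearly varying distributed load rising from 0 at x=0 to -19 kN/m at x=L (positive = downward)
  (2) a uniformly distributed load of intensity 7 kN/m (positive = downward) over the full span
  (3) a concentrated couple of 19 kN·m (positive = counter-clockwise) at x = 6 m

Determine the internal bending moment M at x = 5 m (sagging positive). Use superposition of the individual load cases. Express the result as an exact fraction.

M(5) = -87/4 kN·m

Load 1 — triangular load w₀=-19 kN/m (0→w₀ over full span):
  M_1 = w₀Lx/6 - w₀x³/(6L) = (-19)·10·5/6 - (-19)·5³/(6·10) = -475/4 kN·m
Load 2 — uniform load w=7 kN/m over full span:
  M_2 = wx(L-x)/2 = 7·5·(10-5)/2 = 175/2 kN·m
Load 3 — applied couple M₀=19 kN·m at a=6 m (b=L-a=4):
  M_3 = M₀x/L  [x≤a] = 19·5/10 = 19/2 kN·m
Superposition: M = Σ M_i = -87/4 kN·m ≈ -21.750000 kN·m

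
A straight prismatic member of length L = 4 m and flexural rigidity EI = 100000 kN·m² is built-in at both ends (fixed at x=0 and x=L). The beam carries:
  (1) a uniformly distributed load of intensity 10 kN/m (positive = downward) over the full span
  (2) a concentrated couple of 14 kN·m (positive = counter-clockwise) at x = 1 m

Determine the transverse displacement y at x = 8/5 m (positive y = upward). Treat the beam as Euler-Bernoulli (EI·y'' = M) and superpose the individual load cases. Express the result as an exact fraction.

Load 1 — uniform load w=10 kN/m over full span:
  y_1 = -wx²(L-x)²/(24EI) = -10·(8/5)²·(4-(8/5))²/(24·100000) = -24/390625 m
Load 2 — applied couple M₀=14 kN·m at a=1 m (b=L-a=3):
  y_2 = (R_Ax³/6 - M_Ax²/2 - M₀(x-a)²/2)/EI  [x>a] with R_A=63/16, M_A=-21/8 = ((63/16)·(8/5)³/6 - (-21/8)·(8/5)²/2 - 14·((8/5)-1)²/2)/100000 = 441/12500000 m
Superposition: y = Σ y_i = -327/12500000 m ≈ -0.000026 m

y(8/5) = -327/12500000 m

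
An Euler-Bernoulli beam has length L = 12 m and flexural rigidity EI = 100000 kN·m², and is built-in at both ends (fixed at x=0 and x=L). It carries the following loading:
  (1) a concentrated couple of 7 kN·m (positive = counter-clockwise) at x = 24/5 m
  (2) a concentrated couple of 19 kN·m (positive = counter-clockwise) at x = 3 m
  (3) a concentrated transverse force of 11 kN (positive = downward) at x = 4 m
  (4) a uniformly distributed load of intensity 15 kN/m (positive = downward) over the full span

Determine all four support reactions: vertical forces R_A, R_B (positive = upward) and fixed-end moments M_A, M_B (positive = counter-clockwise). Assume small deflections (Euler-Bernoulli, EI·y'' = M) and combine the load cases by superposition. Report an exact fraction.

Load 1 — applied couple M₀=7 kN·m at a=24/5 m (b=L-a=36/5):
  R_A = 6M₀ab/L³ = 6·7·(24/5)·(36/5)/12³ = 21/25 kN
  M_A = M₀b(2a-b)/L² = 7·(36/5)·(2·(24/5)-(36/5))/12² = 21/25 kN·m
  R_B = -6M₀ab/L³ = -6·7·(24/5)·(36/5)/12³ = -21/25 kN
  M_B = M₀a(2b-a)/L² = 7·(24/5)·(2·(36/5)-(24/5))/12² = 56/25 kN·m
Load 2 — applied couple M₀=19 kN·m at a=3 m (b=L-a=9):
  R_A = 6M₀ab/L³ = 6·19·3·9/12³ = 57/32 kN
  M_A = M₀b(2a-b)/L² = 19·9·(2·3-9)/12² = -57/16 kN·m
  R_B = -6M₀ab/L³ = -6·19·3·9/12³ = -57/32 kN
  M_B = M₀a(2b-a)/L² = 19·3·(2·9-3)/12² = 95/16 kN·m
Load 3 — point force P=11 kN at a=4 m (b=L-a=8):
  R_A = Pb²(3a+b)/L³ = 11·8²·(3·4+8)/12³ = 220/27 kN
  M_A = Pab²/L² = 11·4·8²/12² = 176/9 kN·m
  R_B = Pa²(a+3b)/L³ = 11·4²·(4+3·8)/12³ = 77/27 kN
  M_B = -Pa²b/L² = -11·4²·8/12² = -88/9 kN·m
Load 4 — uniform load w=15 kN/m over full span:
  R_A = wL/2 = 15·12/2 = 90 kN
  M_A = wL²/12 = 15·12²/12 = 180 kN·m
  R_B = wL/2 = 15·12/2 = 90 kN
  M_B = -wL²/12 = -15·12²/12 = -180 kN·m
Superposition: R_A = 2176619/21600 kN, M_A = 708599/3600 kN·m, R_B = 1948981/21600 kN, M_B = -653761/3600 kN·m

R_A = 2176619/21600 kN, M_A = 708599/3600 kN·m, R_B = 1948981/21600 kN, M_B = -653761/3600 kN·m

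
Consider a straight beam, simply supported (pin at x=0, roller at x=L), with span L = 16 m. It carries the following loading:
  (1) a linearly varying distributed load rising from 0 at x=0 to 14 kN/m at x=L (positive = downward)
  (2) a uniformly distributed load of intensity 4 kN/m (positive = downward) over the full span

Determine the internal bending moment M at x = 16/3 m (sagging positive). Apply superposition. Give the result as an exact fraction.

Load 1 — triangular load w₀=14 kN/m (0→w₀ over full span):
  M_1 = w₀Lx/6 - w₀x³/(6L) = 14·16·(16/3)/6 - 14·(16/3)³/(6·16) = 14336/81 kN·m
Load 2 — uniform load w=4 kN/m over full span:
  M_2 = wx(L-x)/2 = 4·(16/3)·(16-(16/3))/2 = 1024/9 kN·m
Superposition: M = Σ M_i = 23552/81 kN·m ≈ 290.765432 kN·m

M(16/3) = 23552/81 kN·m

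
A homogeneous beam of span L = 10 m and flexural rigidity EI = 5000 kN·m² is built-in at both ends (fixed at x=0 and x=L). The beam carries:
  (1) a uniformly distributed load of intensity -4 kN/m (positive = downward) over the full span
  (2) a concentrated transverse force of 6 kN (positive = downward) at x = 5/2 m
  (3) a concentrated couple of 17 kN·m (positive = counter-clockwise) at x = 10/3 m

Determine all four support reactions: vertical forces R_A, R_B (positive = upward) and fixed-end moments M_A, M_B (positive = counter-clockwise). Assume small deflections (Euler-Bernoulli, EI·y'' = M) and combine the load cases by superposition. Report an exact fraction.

Load 1 — uniform load w=-4 kN/m over full span:
  R_A = wL/2 = (-4)·10/2 = -20 kN
  M_A = wL²/12 = (-4)·10²/12 = -100/3 kN·m
  R_B = wL/2 = (-4)·10/2 = -20 kN
  M_B = -wL²/12 = -(-4)·10²/12 = 100/3 kN·m
Load 2 — point force P=6 kN at a=5/2 m (b=L-a=15/2):
  R_A = Pb²(3a+b)/L³ = 6·(15/2)²·(3·(5/2)+(15/2))/10³ = 81/16 kN
  M_A = Pab²/L² = 6·(5/2)·(15/2)²/10² = 135/16 kN·m
  R_B = Pa²(a+3b)/L³ = 6·(5/2)²·((5/2)+3·(15/2))/10³ = 15/16 kN
  M_B = -Pa²b/L² = -6·(5/2)²·(15/2)/10² = -45/16 kN·m
Load 3 — applied couple M₀=17 kN·m at a=10/3 m (b=L-a=20/3):
  R_A = 6M₀ab/L³ = 6·17·(10/3)·(20/3)/10³ = 34/15 kN
  M_A = M₀b(2a-b)/L² = 17·(20/3)·(2·(10/3)-(20/3))/10² = 0 kN·m
  R_B = -6M₀ab/L³ = -6·17·(10/3)·(20/3)/10³ = -34/15 kN
  M_B = M₀a(2b-a)/L² = 17·(10/3)·(2·(20/3)-(10/3))/10² = 17/3 kN·m
Superposition: R_A = -3041/240 kN, M_A = -1195/48 kN·m, R_B = -5119/240 kN, M_B = 579/16 kN·m

R_A = -3041/240 kN, M_A = -1195/48 kN·m, R_B = -5119/240 kN, M_B = 579/16 kN·m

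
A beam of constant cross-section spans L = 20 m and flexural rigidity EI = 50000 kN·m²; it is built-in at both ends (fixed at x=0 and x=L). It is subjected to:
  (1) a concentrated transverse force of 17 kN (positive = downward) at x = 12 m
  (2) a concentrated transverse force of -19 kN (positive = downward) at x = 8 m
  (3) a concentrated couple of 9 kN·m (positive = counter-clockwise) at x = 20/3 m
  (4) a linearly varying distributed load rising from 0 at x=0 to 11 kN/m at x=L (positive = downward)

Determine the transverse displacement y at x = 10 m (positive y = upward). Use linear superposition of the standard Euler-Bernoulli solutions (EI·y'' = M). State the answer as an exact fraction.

Load 1 — point force P=17 kN at a=12 m (b=L-a=8):
  y_1 = -Pb²x²(3aL-(3a+b)x)/(6L³EI)  [x≤a] = -17·8²·10²·(3·12·20-(3·12+8)·10)/(6·20³·50000) = -119/9375 m
Load 2 — point force P=-19 kN at a=8 m (b=L-a=12):
  y_2 = -Pa²(L-x)²(3bL-(3b+a)(L-x))/(6L³EI)  [x>a] = -(-19)·8²·(20-10)²·(3·12·20-(3·12+8)·(20-10))/(6·20³·50000) = 133/9375 m
Load 3 — applied couple M₀=9 kN·m at a=20/3 m (b=L-a=40/3):
  y_3 = (R_Ax³/6 - M_Ax²/2 - M₀(x-a)²/2)/EI  [x>a] with R_A=3/5, M_A=0 = ((3/5)·10³/6 - 0·10²/2 - 9·(10-(20/3))²/2)/50000 = 1/1000 m
Load 4 — triangular load w₀=11 kN/m (0→w₀ over full span):
  y_4 = -w₀x²(L-x)²(x+2L)/(120LEI) = -11·10²·(20-10)²·(10+2·20)/(120·20·50000) = -11/240 m
Superposition: y = Σ y_i = -2167/50000 m ≈ -0.043340 m

y(10) = -2167/50000 m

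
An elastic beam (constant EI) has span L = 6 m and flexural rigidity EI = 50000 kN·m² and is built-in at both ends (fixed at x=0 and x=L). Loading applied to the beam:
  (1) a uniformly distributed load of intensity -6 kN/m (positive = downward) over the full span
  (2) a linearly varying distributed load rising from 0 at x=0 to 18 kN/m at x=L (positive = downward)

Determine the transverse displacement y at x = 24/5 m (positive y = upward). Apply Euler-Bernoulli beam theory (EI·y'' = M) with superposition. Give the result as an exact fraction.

Load 1 — uniform load w=-6 kN/m over full span:
  y_1 = -wx²(L-x)²/(24EI) = -(-6)·(24/5)²·(6-(24/5))²/(24·50000) = 324/1953125 m
Load 2 — triangular load w₀=18 kN/m (0→w₀ over full span):
  y_2 = -w₀x²(L-x)²(x+2L)/(120LEI) = -18·(24/5)²·(6-(24/5))²·((24/5)+2·6)/(120·6·50000) = -13608/48828125 m
Superposition: y = Σ y_i = -5508/48828125 m ≈ -0.000113 m

y(24/5) = -5508/48828125 m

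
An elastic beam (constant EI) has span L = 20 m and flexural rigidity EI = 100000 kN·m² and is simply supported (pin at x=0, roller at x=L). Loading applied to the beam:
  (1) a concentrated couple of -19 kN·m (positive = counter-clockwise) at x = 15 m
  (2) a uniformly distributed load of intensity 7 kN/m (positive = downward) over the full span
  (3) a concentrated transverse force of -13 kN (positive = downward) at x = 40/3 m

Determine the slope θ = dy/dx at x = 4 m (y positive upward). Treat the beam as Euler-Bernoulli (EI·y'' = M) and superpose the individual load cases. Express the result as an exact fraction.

θ(4) = -5125739/324000000 rad

Load 1 — applied couple M₀=-19 kN·m at a=15 m (b=L-a=5):
  θ_1 = (M₀x²/(2L)+C₁)/EI  [x≤a] with C₁=M₀(3b²-L²)/(6L)=1235/24 = ((-19)·4²/(2·20)+(1235/24))/100000 = 5263/12000000 rad
Load 2 — uniform load w=7 kN/m over full span:
  θ_2 = -w(L³-6Lx²+4x³)/(24EI) = -7·(20³-6·20·4²+4·4³)/(24·100000) = -231/12500 rad
Load 3 — point force P=-13 kN at a=40/3 m (b=L-a=20/3):
  θ_3 = -Pb(L²-b²-3x²)/(6LEI)  [x≤a] = -(-13)·(20/3)·(20²-(20/3)²-3·4²)/(6·20·100000) = 2249/1012500 rad
Superposition: θ = Σ θ_i = -5125739/324000000 rad ≈ -0.015820 rad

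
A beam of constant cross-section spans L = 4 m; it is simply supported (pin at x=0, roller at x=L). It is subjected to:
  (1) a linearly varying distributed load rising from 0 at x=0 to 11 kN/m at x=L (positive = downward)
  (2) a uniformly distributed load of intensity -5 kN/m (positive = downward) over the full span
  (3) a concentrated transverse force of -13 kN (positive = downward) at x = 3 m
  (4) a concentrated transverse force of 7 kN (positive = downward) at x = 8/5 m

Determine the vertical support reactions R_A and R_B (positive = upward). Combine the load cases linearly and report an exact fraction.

Load 1 — triangular load w₀=11 kN/m (0→w₀ over full span):
  R_A = w₀L/6 = 11·4/6 = 22/3 kN
  R_B = w₀L/3 = 11·4/3 = 44/3 kN
Load 2 — uniform load w=-5 kN/m over full span:
  R_A = wL/2 = (-5)·4/2 = -10 kN
  R_B = wL/2 = (-5)·4/2 = -10 kN
Load 3 — point force P=-13 kN at a=3 m (b=L-a=1):
  R_A = Pb/L = (-13)·1/4 = -13/4 kN
  R_B = Pa/L = (-13)·3/4 = -39/4 kN
Load 4 — point force P=7 kN at a=8/5 m (b=L-a=12/5):
  R_A = Pb/L = 7·(12/5)/4 = 21/5 kN
  R_B = Pa/L = 7·(8/5)/4 = 14/5 kN
Superposition: R_A = -103/60 kN, R_B = -137/60 kN

R_A = -103/60 kN, R_B = -137/60 kN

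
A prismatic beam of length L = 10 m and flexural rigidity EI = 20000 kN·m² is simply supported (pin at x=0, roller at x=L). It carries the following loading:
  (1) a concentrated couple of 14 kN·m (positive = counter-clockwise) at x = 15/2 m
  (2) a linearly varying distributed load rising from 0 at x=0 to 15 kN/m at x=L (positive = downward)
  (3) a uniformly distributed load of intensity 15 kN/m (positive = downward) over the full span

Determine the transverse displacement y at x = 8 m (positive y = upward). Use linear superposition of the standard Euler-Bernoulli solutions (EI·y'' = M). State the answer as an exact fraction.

Load 1 — applied couple M₀=14 kN·m at a=15/2 m (b=L-a=5/2):
  y_1 = (M₀x³/(6L)-M₀(x-a)²/2+C₁x)/EI  [x>a] with C₁=M₀(3b²-L²)/(6L)=-455/24 = (14·8³/(6·10)-14·(8-(15/2))²/2+(-455/24)·8)/20000 = -679/400000 m
Load 2 — triangular load w₀=15 kN/m (0→w₀ over full span):
  y_2 = -w₀x(7L⁴-10L²x²+3x⁴)/(360LEI) = -15·8·(7·10⁴-10·10²·8²+3·8⁴)/(360·10·20000) = -381/12500 m
Load 3 — uniform load w=15 kN/m over full span:
  y_3 = -wx(L³-2Lx²+x³)/(24EI) = -15·8·(10³-2·10·8²+8³)/(24·20000) = -29/500 m
Superposition: y = Σ y_i = -36071/400000 m ≈ -0.090177 m

y(8) = -36071/400000 m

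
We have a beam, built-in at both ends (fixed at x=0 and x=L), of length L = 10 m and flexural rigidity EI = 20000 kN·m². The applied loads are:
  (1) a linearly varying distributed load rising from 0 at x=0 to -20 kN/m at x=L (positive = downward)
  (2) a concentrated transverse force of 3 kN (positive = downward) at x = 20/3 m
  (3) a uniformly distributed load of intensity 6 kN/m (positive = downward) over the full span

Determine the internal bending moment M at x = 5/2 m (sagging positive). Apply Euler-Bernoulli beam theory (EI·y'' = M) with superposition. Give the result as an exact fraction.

M(5/2) = 205/72 kN·m

Load 1 — triangular load w₀=-20 kN/m (0→w₀ over full span):
  M_1 = 3w₀Lx/20 - w₀L²/30 - w₀x³/(6L) = 3·(-20)·10·(5/2)/20 - (-20)·10²/30 - (-20)·(5/2)³/(6·10) = -25/8 kN·m
Load 2 — point force P=3 kN at a=20/3 m (b=L-a=10/3):
  M_2 = Pb²(3a+b)x/L³ - Pab²/L²  [x≤a] = 3·(10/3)²·(3·(20/3)+(10/3))·(5/2)/10³ - 3·(20/3)·(10/3)²/10² = -5/18 kN·m
Load 3 — uniform load w=6 kN/m over full span:
  M_3 = wLx/2 - wL²/12 - wx²/2 = 6·10·(5/2)/2 - 6·10²/12 - 6·(5/2)²/2 = 25/4 kN·m
Superposition: M = Σ M_i = 205/72 kN·m ≈ 2.847222 kN·m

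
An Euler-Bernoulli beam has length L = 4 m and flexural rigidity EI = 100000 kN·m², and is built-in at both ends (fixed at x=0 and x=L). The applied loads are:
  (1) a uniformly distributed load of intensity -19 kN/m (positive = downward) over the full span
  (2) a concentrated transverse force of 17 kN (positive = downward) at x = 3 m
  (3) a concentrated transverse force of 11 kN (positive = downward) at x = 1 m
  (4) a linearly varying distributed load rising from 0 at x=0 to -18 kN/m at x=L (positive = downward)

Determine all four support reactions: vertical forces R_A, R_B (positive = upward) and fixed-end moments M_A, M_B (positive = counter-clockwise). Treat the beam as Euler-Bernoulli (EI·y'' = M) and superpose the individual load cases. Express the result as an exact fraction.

Load 1 — uniform load w=-19 kN/m over full span:
  R_A = wL/2 = (-19)·4/2 = -38 kN
  M_A = wL²/12 = (-19)·4²/12 = -76/3 kN·m
  R_B = wL/2 = (-19)·4/2 = -38 kN
  M_B = -wL²/12 = -(-19)·4²/12 = 76/3 kN·m
Load 2 — point force P=17 kN at a=3 m (b=L-a=1):
  R_A = Pb²(3a+b)/L³ = 17·1²·(3·3+1)/4³ = 85/32 kN
  M_A = Pab²/L² = 17·3·1²/4² = 51/16 kN·m
  R_B = Pa²(a+3b)/L³ = 17·3²·(3+3·1)/4³ = 459/32 kN
  M_B = -Pa²b/L² = -17·3²·1/4² = -153/16 kN·m
Load 3 — point force P=11 kN at a=1 m (b=L-a=3):
  R_A = Pb²(3a+b)/L³ = 11·3²·(3·1+3)/4³ = 297/32 kN
  M_A = Pab²/L² = 11·1·3²/4² = 99/16 kN·m
  R_B = Pa²(a+3b)/L³ = 11·1²·(1+3·3)/4³ = 55/32 kN
  M_B = -Pa²b/L² = -11·1²·3/4² = -33/16 kN·m
Load 4 — triangular load w₀=-18 kN/m (0→w₀ over full span):
  R_A = 3w₀L/20 = 3·(-18)·4/20 = -54/5 kN
  M_A = w₀L²/30 = (-18)·4²/30 = -48/5 kN·m
  R_B = 7w₀L/20 = 7·(-18)·4/20 = -126/5 kN
  M_B = -w₀L²/20 = -(-18)·4²/20 = 72/5 kN·m
Superposition: R_A = -2949/80 kN, M_A = -3067/120 kN·m, R_B = -3771/80 kN, M_B = 3373/120 kN·m

R_A = -2949/80 kN, M_A = -3067/120 kN·m, R_B = -3771/80 kN, M_B = 3373/120 kN·m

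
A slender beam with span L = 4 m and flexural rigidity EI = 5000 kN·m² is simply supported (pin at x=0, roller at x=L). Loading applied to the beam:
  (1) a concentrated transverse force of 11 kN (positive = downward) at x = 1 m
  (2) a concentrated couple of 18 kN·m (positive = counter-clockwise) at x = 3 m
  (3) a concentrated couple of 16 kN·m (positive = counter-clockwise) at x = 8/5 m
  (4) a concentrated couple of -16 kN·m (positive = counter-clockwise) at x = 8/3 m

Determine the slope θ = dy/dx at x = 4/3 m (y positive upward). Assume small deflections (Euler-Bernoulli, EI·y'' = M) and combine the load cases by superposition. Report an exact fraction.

θ(4/3) = -413/3000000 rad

Load 1 — point force P=11 kN at a=1 m (b=L-a=3):
  θ_1 = -Pa(2L²-6Lx+3x²+a²)/(6LEI)  [x>a] = -11·1·(2·4²-6·4·(4/3)+3·(4/3)²+1²)/(6·4·5000) = -209/360000 rad
Load 2 — applied couple M₀=18 kN·m at a=3 m (b=L-a=1):
  θ_2 = (M₀x²/(2L)+C₁)/EI  [x≤a] with C₁=M₀(3b²-L²)/(6L)=-39/4 = (18·(4/3)²/(2·4)+(-39/4))/5000 = -23/20000 rad
Load 3 — applied couple M₀=16 kN·m at a=8/5 m (b=L-a=12/5):
  θ_3 = (M₀x²/(2L)+C₁)/EI  [x≤a] with C₁=M₀(3b²-L²)/(6L)=64/75 = (16·(4/3)²/(2·4)+(64/75))/5000 = 124/140625 rad
Load 4 — applied couple M₀=-16 kN·m at a=8/3 m (b=L-a=4/3):
  θ_4 = (M₀x²/(2L)+C₁)/EI  [x≤a] with C₁=M₀(3b²-L²)/(6L)=64/9 = ((-16)·(4/3)²/(2·4)+(64/9))/5000 = 4/5625 rad
Superposition: θ = Σ θ_i = -413/3000000 rad ≈ -0.000138 rad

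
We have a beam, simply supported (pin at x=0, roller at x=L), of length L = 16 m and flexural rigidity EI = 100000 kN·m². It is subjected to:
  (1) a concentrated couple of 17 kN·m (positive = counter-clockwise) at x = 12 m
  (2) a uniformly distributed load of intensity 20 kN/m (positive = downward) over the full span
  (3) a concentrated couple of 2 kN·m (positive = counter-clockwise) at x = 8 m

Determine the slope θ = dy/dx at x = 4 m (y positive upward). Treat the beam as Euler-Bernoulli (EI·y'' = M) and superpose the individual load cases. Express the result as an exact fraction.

Load 1 — applied couple M₀=17 kN·m at a=12 m (b=L-a=4):
  θ_1 = (M₀x²/(2L)+C₁)/EI  [x≤a] with C₁=M₀(3b²-L²)/(6L)=-221/6 = (17·4²/(2·16)+(-221/6))/100000 = -17/60000 rad
Load 2 — uniform load w=20 kN/m over full span:
  θ_2 = -w(L³-6Lx²+4x³)/(24EI) = -20·(16³-6·16·4²+4·4³)/(24·100000) = -44/1875 rad
Load 3 — applied couple M₀=2 kN·m at a=8 m (b=L-a=8):
  θ_3 = (M₀x²/(2L)+C₁)/EI  [x≤a] with C₁=M₀(3b²-L²)/(6L)=-4/3 = (2·4²/(2·16)+(-4/3))/100000 = -1/300000 rad
Superposition: θ = Σ θ_i = -3563/150000 rad ≈ -0.023753 rad

θ(4) = -3563/150000 rad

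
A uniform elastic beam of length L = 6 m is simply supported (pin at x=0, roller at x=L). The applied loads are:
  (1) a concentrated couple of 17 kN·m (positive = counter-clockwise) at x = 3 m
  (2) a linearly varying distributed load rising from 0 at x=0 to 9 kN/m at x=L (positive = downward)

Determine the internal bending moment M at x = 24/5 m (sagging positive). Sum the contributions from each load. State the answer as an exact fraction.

M(24/5) = 1519/125 kN·m

Load 1 — applied couple M₀=17 kN·m at a=3 m (b=L-a=3):
  M_1 = M₀x/L - M₀  [x>a] = 17·(24/5)/6 - 17 = -17/5 kN·m
Load 2 — triangular load w₀=9 kN/m (0→w₀ over full span):
  M_2 = w₀Lx/6 - w₀x³/(6L) = 9·6·(24/5)/6 - 9·(24/5)³/(6·6) = 1944/125 kN·m
Superposition: M = Σ M_i = 1519/125 kN·m ≈ 12.152000 kN·m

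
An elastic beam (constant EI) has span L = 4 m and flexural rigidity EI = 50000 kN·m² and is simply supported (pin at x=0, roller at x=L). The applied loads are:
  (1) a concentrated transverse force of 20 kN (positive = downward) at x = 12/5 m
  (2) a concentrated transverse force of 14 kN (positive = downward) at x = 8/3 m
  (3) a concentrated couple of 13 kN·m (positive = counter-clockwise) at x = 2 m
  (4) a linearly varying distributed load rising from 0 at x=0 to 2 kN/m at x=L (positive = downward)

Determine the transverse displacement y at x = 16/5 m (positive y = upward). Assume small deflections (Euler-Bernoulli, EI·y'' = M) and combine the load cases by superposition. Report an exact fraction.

Load 1 — point force P=20 kN at a=12/5 m (b=L-a=8/5):
  y_1 = -Pa(L-x)(2Lx-a²-x²)/(6LEI)  [x>a] = -20·(12/5)·(4-(16/5))·(2·4·(16/5)-(12/5)²-(16/5)²)/(6·4·50000) = -24/78125 m
Load 2 — point force P=14 kN at a=8/3 m (b=L-a=4/3):
  y_2 = -Pa(L-x)(2Lx-a²-x²)/(6LEI)  [x>a] = -14·(8/3)·(4-(16/5))·(2·4·(16/5)-(8/3)²-(16/5)²)/(6·4·50000) = -6496/31640625 m
Load 3 — applied couple M₀=13 kN·m at a=2 m (b=L-a=2):
  y_3 = (M₀x³/(6L)-M₀(x-a)²/2+C₁x)/EI  [x>a] with C₁=M₀(3b²-L²)/(6L)=-13/6 = (13·(16/5)³/(6·4)-13·((16/5)-2)²/2+(-13/6)·(16/5))/50000 = 91/3125000 m
Load 4 — triangular load w₀=2 kN/m (0→w₀ over full span):
  y_4 = -w₀x(7L⁴-10L²x²+3x⁴)/(360LEI) = -2·(16/5)·(7·4⁴-10·4²·(16/5)²+3·(16/5)⁴)/(360·4·50000) = -2032/48828125 m
Superposition: y = Σ y_i = -16611361/31640625000 m ≈ -0.000525 m

y(16/5) = -16611361/31640625000 m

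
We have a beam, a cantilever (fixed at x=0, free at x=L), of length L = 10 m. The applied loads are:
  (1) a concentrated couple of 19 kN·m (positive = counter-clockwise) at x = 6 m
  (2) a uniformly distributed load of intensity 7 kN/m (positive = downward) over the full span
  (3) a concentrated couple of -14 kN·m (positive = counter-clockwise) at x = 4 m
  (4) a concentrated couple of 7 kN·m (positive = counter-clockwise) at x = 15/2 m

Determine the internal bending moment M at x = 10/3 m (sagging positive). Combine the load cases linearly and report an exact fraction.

Load 1 — applied couple M₀=19 kN·m at a=6 m (b=L-a=4):
  M_1 = M₀  [x≤a] = 19 = 19 kN·m
Load 2 — uniform load w=7 kN/m over full span:
  M_2 = -w(L-x)²/2 = -7·(10-(10/3))²/2 = -1400/9 kN·m
Load 3 — applied couple M₀=-14 kN·m at a=4 m (b=L-a=6):
  M_3 = M₀  [x≤a] = (-14) = -14 kN·m
Load 4 — applied couple M₀=7 kN·m at a=15/2 m (b=L-a=5/2):
  M_4 = M₀  [x≤a] = 7 = 7 kN·m
Superposition: M = Σ M_i = -1292/9 kN·m ≈ -143.555556 kN·m

M(10/3) = -1292/9 kN·m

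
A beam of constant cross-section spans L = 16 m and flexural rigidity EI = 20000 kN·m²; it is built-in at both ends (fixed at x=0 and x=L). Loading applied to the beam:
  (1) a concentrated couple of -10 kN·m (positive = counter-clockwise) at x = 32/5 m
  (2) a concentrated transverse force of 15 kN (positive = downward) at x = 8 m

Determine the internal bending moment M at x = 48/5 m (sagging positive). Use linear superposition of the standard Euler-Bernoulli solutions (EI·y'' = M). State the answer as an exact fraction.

Load 1 — applied couple M₀=-10 kN·m at a=32/5 m (b=L-a=48/5):
  M_1 = R_Ax - M_A - M₀  [x>a] with R_A=-9/10, M_A=-6/5 = (-9/10)·(48/5) - (-6/5) - (-10) = 64/25 kN·m
Load 2 — point force P=15 kN at a=8 m (b=L-a=8):
  M_2 = Pa²(a+3b)(L-x)/L³ - Pa²b/L²  [x>a] = 15·8²·(8+3·8)·(16-(48/5))/16³ - 15·8²·8/16² = 18 kN·m
Superposition: M = Σ M_i = 514/25 kN·m ≈ 20.560000 kN·m

M(48/5) = 514/25 kN·m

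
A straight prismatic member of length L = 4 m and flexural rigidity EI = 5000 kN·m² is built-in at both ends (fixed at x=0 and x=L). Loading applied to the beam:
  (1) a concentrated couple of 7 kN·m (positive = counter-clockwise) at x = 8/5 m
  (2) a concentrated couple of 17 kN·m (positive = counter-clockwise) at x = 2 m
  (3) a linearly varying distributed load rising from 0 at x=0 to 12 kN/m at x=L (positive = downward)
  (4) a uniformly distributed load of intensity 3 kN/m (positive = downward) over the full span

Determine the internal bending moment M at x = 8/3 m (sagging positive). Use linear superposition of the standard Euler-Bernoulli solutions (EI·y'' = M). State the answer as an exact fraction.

Load 1 — applied couple M₀=7 kN·m at a=8/5 m (b=L-a=12/5):
  M_1 = R_Ax - M_A - M₀  [x>a] with R_A=63/25, M_A=21/25 = (63/25)·(8/3) - (21/25) - 7 = -28/25 kN·m
Load 2 — applied couple M₀=17 kN·m at a=2 m (b=L-a=2):
  M_2 = R_Ax - M_A - M₀  [x>a] with R_A=51/8, M_A=17/4 = (51/8)·(8/3) - (17/4) - 17 = -17/4 kN·m
Load 3 — triangular load w₀=12 kN/m (0→w₀ over full span):
  M_3 = 3w₀Lx/20 - w₀L²/30 - w₀x³/(6L) = 3·12·4·(8/3)/20 - 12·4²/30 - 12·(8/3)³/(6·4) = 448/135 kN·m
Load 4 — uniform load w=3 kN/m over full span:
  M_4 = wLx/2 - wL²/12 - wx²/2 = 3·4·(8/3)/2 - 3·4²/12 - 3·(8/3)²/2 = 4/3 kN·m
Superposition: M = Σ M_i = -1939/2700 kN·m ≈ -0.718148 kN·m

M(8/3) = -1939/2700 kN·m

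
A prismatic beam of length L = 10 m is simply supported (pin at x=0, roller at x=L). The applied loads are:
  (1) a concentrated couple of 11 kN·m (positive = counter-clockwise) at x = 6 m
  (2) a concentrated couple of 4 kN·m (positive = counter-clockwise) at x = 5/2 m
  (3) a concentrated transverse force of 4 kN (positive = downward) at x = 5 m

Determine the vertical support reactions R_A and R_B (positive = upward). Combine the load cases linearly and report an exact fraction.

Load 1 — applied couple M₀=11 kN·m at a=6 m (b=L-a=4):
  R_A = M₀/L = 11/10 kN
  R_B = -M₀/L = -11/10 kN
Load 2 — applied couple M₀=4 kN·m at a=5/2 m (b=L-a=15/2):
  R_A = M₀/L = 4/10 = 2/5 kN
  R_B = -M₀/L = -4/10 = -2/5 kN
Load 3 — point force P=4 kN at a=5 m (b=L-a=5):
  R_A = Pb/L = 4·5/10 = 2 kN
  R_B = Pa/L = 4·5/10 = 2 kN
Superposition: R_A = 7/2 kN, R_B = 1/2 kN

R_A = 7/2 kN, R_B = 1/2 kN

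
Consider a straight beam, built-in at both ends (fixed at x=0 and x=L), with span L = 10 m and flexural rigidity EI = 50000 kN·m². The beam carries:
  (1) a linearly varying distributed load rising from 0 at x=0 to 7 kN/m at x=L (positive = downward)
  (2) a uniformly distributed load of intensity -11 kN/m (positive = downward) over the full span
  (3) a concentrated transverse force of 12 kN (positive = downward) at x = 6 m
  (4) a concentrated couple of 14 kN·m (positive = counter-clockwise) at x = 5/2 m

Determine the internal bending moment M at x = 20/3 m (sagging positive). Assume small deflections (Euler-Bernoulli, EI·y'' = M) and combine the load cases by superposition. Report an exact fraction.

M(20/3) = -173207/16200 kN·m

Load 1 — triangular load w₀=7 kN/m (0→w₀ over full span):
  M_1 = 3w₀Lx/20 - w₀L²/30 - w₀x³/(6L) = 3·7·10·(20/3)/20 - 7·10²/30 - 7·(20/3)³/(6·10) = 980/81 kN·m
Load 2 — uniform load w=-11 kN/m over full span:
  M_2 = wLx/2 - wL²/12 - wx²/2 = (-11)·10·(20/3)/2 - (-11)·10²/12 - (-11)·(20/3)²/2 = -275/9 kN·m
Load 3 — point force P=12 kN at a=6 m (b=L-a=4):
  M_3 = Pa²(a+3b)(L-x)/L³ - Pa²b/L²  [x>a] = 12·6²·(6+3·4)·(10-(20/3))/10³ - 12·6²·4/10² = 216/25 kN·m
Load 4 — applied couple M₀=14 kN·m at a=5/2 m (b=L-a=15/2):
  M_4 = R_Ax - M_A - M₀  [x>a] with R_A=63/40, M_A=-21/8 = (63/40)·(20/3) - (-21/8) - 14 = -7/8 kN·m
Superposition: M = Σ M_i = -173207/16200 kN·m ≈ -10.691790 kN·m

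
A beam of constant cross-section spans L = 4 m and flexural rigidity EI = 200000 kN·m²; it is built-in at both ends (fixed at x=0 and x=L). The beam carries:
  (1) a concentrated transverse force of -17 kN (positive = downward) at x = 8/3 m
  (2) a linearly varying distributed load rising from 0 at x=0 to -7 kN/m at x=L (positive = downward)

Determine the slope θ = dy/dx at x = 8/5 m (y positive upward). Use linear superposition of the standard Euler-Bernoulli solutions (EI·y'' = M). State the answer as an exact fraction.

Load 1 — point force P=-17 kN at a=8/3 m (b=L-a=4/3):
  θ_1 = -Pb²x(2aL-(3a+b)x)/(2L³EI)  [x≤a] = -(-17)·(4/3)²·(8/5)·(2·(8/3)·4-(3·(8/3)+(4/3))·(8/5))/(2·4³·200000) = 17/1406250 rad
Load 2 — triangular load w₀=-7 kN/m (0→w₀ over full span):
  θ_2 = -w₀(2x(L-x)(L-2x)(x+2L)+x²(L-x)²)/(120LEI) = -(-7)·(2·(8/5)·(4-(8/5))·(4-2·(8/5))·((8/5)+2·4)+(8/5)²·(4-(8/5))²)/(120·4·200000) = 21/3906250 rad
Superposition: θ = Σ θ_i = 307/17578125 rad ≈ 0.000017 rad

θ(8/5) = 307/17578125 rad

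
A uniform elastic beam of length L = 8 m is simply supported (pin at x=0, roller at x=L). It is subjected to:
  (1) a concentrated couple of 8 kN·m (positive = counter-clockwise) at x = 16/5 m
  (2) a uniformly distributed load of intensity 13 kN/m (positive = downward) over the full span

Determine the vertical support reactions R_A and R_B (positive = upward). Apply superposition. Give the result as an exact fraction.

R_A = 53 kN, R_B = 51 kN

Load 1 — applied couple M₀=8 kN·m at a=16/5 m (b=L-a=24/5):
  R_A = M₀/L = 8/8 = 1 kN
  R_B = -M₀/L = -8/8 = -1 kN
Load 2 — uniform load w=13 kN/m over full span:
  R_A = wL/2 = 13·8/2 = 52 kN
  R_B = wL/2 = 13·8/2 = 52 kN
Superposition: R_A = 53 kN, R_B = 51 kN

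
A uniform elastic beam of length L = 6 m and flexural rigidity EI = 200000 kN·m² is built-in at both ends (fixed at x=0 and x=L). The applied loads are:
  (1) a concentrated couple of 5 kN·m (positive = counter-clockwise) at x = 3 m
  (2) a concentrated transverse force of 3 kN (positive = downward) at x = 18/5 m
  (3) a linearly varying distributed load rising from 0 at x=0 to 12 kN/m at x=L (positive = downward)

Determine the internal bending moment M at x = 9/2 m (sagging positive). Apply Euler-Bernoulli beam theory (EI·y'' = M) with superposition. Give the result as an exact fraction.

Load 1 — applied couple M₀=5 kN·m at a=3 m (b=L-a=3):
  M_1 = R_Ax - M_A - M₀  [x>a] with R_A=5/4, M_A=5/4 = (5/4)·(9/2) - (5/4) - 5 = -5/8 kN·m
Load 2 — point force P=3 kN at a=18/5 m (b=L-a=12/5):
  M_2 = Pa²(a+3b)(L-x)/L³ - Pa²b/L²  [x>a] = 3·(18/5)²·((18/5)+3·(12/5))·(6-(9/2))/6³ - 3·(18/5)²·(12/5)/6² = 81/250 kN·m
Load 3 — triangular load w₀=12 kN/m (0→w₀ over full span):
  M_3 = 3w₀Lx/20 - w₀L²/30 - w₀x³/(6L) = 3·12·6·(9/2)/20 - 12·6²/30 - 12·(9/2)³/(6·6) = 153/40 kN·m
Superposition: M = Σ M_i = 881/250 kN·m ≈ 3.524000 kN·m

M(9/2) = 881/250 kN·m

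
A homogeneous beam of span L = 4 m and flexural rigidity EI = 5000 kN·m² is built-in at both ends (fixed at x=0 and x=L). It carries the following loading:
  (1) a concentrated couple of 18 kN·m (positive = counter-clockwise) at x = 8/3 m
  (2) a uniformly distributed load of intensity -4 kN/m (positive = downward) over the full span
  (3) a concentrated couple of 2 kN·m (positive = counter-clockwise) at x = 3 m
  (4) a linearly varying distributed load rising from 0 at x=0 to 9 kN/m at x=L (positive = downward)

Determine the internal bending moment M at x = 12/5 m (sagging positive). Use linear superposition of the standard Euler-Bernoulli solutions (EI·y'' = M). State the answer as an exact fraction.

Load 1 — applied couple M₀=18 kN·m at a=8/3 m (b=L-a=4/3):
  M_1 = R_Ax - M_A  [x≤a] with R_A=6, M_A=6 = 6·(12/5) - 6 = 42/5 kN·m
Load 2 — uniform load w=-4 kN/m over full span:
  M_2 = wLx/2 - wL²/12 - wx²/2 = (-4)·4·(12/5)/2 - (-4)·4²/12 - (-4)·(12/5)²/2 = -176/75 kN·m
Load 3 — applied couple M₀=2 kN·m at a=3 m (b=L-a=1):
  M_3 = R_Ax - M_A  [x≤a] with R_A=9/16, M_A=5/8 = (9/16)·(12/5) - (5/8) = 29/40 kN·m
Load 4 — triangular load w₀=9 kN/m (0→w₀ over full span):
  M_4 = 3w₀Lx/20 - w₀L²/30 - w₀x³/(6L) = 3·9·4·(12/5)/20 - 9·4²/30 - 9·(12/5)³/(6·4) = 372/125 kN·m
Superposition: M = Σ M_i = 29263/3000 kN·m ≈ 9.754333 kN·m

M(12/5) = 29263/3000 kN·m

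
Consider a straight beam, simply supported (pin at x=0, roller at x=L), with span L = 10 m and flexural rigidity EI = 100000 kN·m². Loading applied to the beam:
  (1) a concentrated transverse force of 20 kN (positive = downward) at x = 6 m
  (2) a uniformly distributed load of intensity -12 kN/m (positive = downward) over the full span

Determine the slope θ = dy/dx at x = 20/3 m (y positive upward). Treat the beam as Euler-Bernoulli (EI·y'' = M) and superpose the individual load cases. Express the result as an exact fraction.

Load 1 — point force P=20 kN at a=6 m (b=L-a=4):
  θ_1 = -Pa(2L²-6Lx+3x²+a²)/(6LEI)  [x>a] = -20·6·(2·10²-6·10·(20/3)+3·(20/3)²+6²)/(6·10·100000) = 23/37500 rad
Load 2 — uniform load w=-12 kN/m over full span:
  θ_2 = -w(L³-6Lx²+4x³)/(24EI) = -(-12)·(10³-6·10·(20/3)²+4·(20/3)³)/(24·100000) = -13/5400 rad
Superposition: θ = Σ θ_i = -1211/675000 rad ≈ -0.001794 rad

θ(20/3) = -1211/675000 rad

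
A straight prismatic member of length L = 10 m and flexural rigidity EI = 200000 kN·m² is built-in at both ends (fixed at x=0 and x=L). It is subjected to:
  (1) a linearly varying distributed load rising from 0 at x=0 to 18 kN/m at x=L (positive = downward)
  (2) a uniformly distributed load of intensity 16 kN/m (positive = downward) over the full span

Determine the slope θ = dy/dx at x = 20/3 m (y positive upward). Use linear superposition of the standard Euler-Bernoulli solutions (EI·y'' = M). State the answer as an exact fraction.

θ(20/3) = 61/81000 rad

Load 1 — triangular load w₀=18 kN/m (0→w₀ over full span):
  θ_1 = -w₀(2x(L-x)(L-2x)(x+2L)+x²(L-x)²)/(120LEI) = -18·(2·(20/3)·(10-(20/3))·(10-2·(20/3))·((20/3)+2·10)+(20/3)²·(10-(20/3))²)/(120·10·200000) = 7/27000 rad
Load 2 — uniform load w=16 kN/m over full span:
  θ_2 = -wx(L-x)(L-2x)/(12EI) = -16·(20/3)·(10-(20/3))·(10-2·(20/3))/(12·200000) = 1/2025 rad
Superposition: θ = Σ θ_i = 61/81000 rad ≈ 0.000753 rad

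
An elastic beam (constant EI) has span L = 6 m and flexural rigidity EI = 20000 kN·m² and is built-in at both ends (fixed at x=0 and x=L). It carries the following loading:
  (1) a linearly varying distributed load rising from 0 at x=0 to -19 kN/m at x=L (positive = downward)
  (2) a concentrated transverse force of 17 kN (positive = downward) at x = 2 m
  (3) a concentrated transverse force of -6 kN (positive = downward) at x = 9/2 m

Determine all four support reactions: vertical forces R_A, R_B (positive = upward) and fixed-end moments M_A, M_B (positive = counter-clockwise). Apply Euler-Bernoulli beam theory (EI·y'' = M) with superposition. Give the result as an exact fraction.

R_A = -11761/2160 kN, M_A = -6751/720 kN·m, R_B = -87599/2160 kN, M_B = 22829/720 kN·m

Load 1 — triangular load w₀=-19 kN/m (0→w₀ over full span):
  R_A = 3w₀L/20 = 3·(-19)·6/20 = -171/10 kN
  M_A = w₀L²/30 = (-19)·6²/30 = -114/5 kN·m
  R_B = 7w₀L/20 = 7·(-19)·6/20 = -399/10 kN
  M_B = -w₀L²/20 = -(-19)·6²/20 = 171/5 kN·m
Load 2 — point force P=17 kN at a=2 m (b=L-a=4):
  R_A = Pb²(3a+b)/L³ = 17·4²·(3·2+4)/6³ = 340/27 kN
  M_A = Pab²/L² = 17·2·4²/6² = 136/9 kN·m
  R_B = Pa²(a+3b)/L³ = 17·2²·(2+3·4)/6³ = 119/27 kN
  M_B = -Pa²b/L² = -17·2²·4/6² = -68/9 kN·m
Load 3 — point force P=-6 kN at a=9/2 m (b=L-a=3/2):
  R_A = Pb²(3a+b)/L³ = (-6)·(3/2)²·(3·(9/2)+(3/2))/6³ = -15/16 kN
  M_A = Pab²/L² = (-6)·(9/2)·(3/2)²/6² = -27/16 kN·m
  R_B = Pa²(a+3b)/L³ = (-6)·(9/2)²·((9/2)+3·(3/2))/6³ = -81/16 kN
  M_B = -Pa²b/L² = -(-6)·(9/2)²·(3/2)/6² = 81/16 kN·m
Superposition: R_A = -11761/2160 kN, M_A = -6751/720 kN·m, R_B = -87599/2160 kN, M_B = 22829/720 kN·m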